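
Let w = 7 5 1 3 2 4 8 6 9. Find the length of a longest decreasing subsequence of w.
4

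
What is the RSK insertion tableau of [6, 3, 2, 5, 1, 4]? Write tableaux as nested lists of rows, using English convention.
Insert 6: appended to row 1. P = [[6]].
Insert 3: 3 bumps 6 from row 1; 6 starts row 2. P = [[3], [6]].
Insert 2: 2 bumps 3 from row 1; 3 bumps 6 from row 2; 6 starts row 3. P = [[2], [3], [6]].
Insert 5: appended to row 1. P = [[2, 5], [3], [6]].
Insert 1: 1 bumps 2 from row 1; 2 bumps 3 from row 2; 3 bumps 6 from row 3; 6 starts row 4. P = [[1, 5], [2], [3], [6]].
Insert 4: 4 bumps 5 from row 1; 5 appends to row 2. P = [[1, 4], [2, 5], [3], [6]].

So P = [[1, 4], [2, 5], [3], [6]].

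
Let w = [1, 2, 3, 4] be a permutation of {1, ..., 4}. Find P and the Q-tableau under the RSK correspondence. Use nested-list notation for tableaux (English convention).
P = [[1, 2, 3, 4]], Q = [[1, 2, 3, 4]]

Insert each entry of the permutation into P by Schensted row insertion, recording in Q the position of each new cell.

After inserting 1: P = [[1]].
After inserting 2: P = [[1, 2]].
After inserting 3: P = [[1, 2, 3]].
After inserting 4: P = [[1, 2, 3, 4]].

So P = [[1, 2, 3, 4]], Q = [[1, 2, 3, 4]].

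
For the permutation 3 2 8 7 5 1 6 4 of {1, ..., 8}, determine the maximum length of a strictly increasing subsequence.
3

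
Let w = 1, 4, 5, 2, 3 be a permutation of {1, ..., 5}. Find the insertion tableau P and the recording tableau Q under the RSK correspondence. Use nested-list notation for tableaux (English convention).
Insert each entry of the permutation into P by Schensted row insertion, recording in Q the position of each new cell.

Insert 1: appended to row 1. P = [[1]], Q = [[1]].
Insert 4: appended to row 1. P = [[1, 4]], Q = [[1, 2]].
Insert 5: appended to row 1. P = [[1, 4, 5]], Q = [[1, 2, 3]].
Insert 2: 2 bumps 4 from row 1; 4 starts row 2. P = [[1, 2, 5], [4]], Q = [[1, 2, 3], [4]].
Insert 3: 3 bumps 5 from row 1; 5 appends to row 2. P = [[1, 2, 3], [4, 5]], Q = [[1, 2, 3], [4, 5]].

So P = [[1, 2, 3], [4, 5]], Q = [[1, 2, 3], [4, 5]].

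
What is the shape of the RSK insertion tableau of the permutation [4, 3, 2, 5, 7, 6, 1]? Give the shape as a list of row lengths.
Row-insert each entry into an empty tableau.

After inserting 4: P = [[4]].
After inserting 3: P = [[3], [4]].
After inserting 2: P = [[2], [3], [4]].
After inserting 5: P = [[2, 5], [3], [4]].
After inserting 7: P = [[2, 5, 7], [3], [4]].
After inserting 6: P = [[2, 5, 6], [3, 7], [4]].
After inserting 1: P = [[1, 5, 6], [2, 7], [3], [4]].

The final insertion tableau P = [[1, 5, 6], [2, 7], [3], [4]] has shape [3, 2, 1, 1].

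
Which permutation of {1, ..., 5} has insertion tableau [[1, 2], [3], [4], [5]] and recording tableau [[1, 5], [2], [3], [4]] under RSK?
Reverse the RSK construction: for i from n down to 1, find the cell of Q containing i, remove the entry at that cell from P, and reverse-bump it up through P; the value ejected from row 1 is w(i).

Step i=5: Q has 5 at row 1, column 2; remove that cell from P, ejecting 2. So w(5) = 2. P is now [[1], [3], [4], [5]].
Step i=4: Q has 4 at row 4, column 1; remove 5 from row 4 of P and reverse-bump: 5 enters row 3 and ejects 4; 4 enters row 2 and ejects 3; 3 enters row 1 and ejects 1. So w(4) = 1. P is now [[3], [4], [5]].
Step i=3: Q has 3 at row 3, column 1; remove 5 from row 3 of P and reverse-bump: 5 enters row 2 and ejects 4; 4 enters row 1 and ejects 3. So w(3) = 3. P is now [[4], [5]].
Step i=2: Q has 2 at row 2, column 1; remove 5 from row 2 of P and reverse-bump: 5 enters row 1 and ejects 4. So w(2) = 4. P is now [[5]].
Step i=1: Q has 1 at row 1, column 1; remove that cell from P, ejecting 5. So w(1) = 5. P is now [].

So w = 5 4 3 1 2.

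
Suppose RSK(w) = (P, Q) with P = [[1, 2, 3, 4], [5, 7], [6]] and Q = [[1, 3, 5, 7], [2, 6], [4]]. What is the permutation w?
6 1 5 2 7 3 4

Reverse the RSK construction: for i from n down to 1, find the cell of Q containing i, remove the entry at that cell from P, and reverse-bump it up through P; the value ejected from row 1 is w(i).

Step i=7: Q has 7 at row 1, column 4; remove that cell from P, ejecting 4. So w(7) = 4. P is now [[1, 2, 3], [5, 7], [6]].
Step i=6: Q has 6 at row 2, column 2; remove 7 from row 2 of P and reverse-bump: 7 enters row 1 and ejects 3. So w(6) = 3. P is now [[1, 2, 7], [5], [6]].
Step i=5: Q has 5 at row 1, column 3; remove that cell from P, ejecting 7. So w(5) = 7. P is now [[1, 2], [5], [6]].
Step i=4: Q has 4 at row 3, column 1; remove 6 from row 3 of P and reverse-bump: 6 enters row 2 and ejects 5; 5 enters row 1 and ejects 2. So w(4) = 2. P is now [[1, 5], [6]].
Step i=3: Q has 3 at row 1, column 2; remove that cell from P, ejecting 5. So w(3) = 5. P is now [[1], [6]].
Step i=2: Q has 2 at row 2, column 1; remove 6 from row 2 of P and reverse-bump: 6 enters row 1 and ejects 1. So w(2) = 1. P is now [[6]].
Step i=1: Q has 1 at row 1, column 1; remove that cell from P, ejecting 6. So w(1) = 6. P is now [].

So w = 6 1 5 2 7 3 4.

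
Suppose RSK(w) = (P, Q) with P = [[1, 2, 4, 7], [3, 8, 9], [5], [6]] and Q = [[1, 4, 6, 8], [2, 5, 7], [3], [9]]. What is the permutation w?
6 5 1 8 3 9 4 7 2

Reverse the RSK construction: for i from n down to 1, find the cell of Q containing i, remove the entry at that cell from P, and reverse-bump it up through P; the value ejected from row 1 is w(i).

Step i=9: Q has 9 at row 4, column 1; remove 6 from row 4 of P and reverse-bump: 6 enters row 3 and ejects 5; 5 enters row 2 and ejects 3; 3 enters row 1 and ejects 2. So w(9) = 2. P is now [[1, 3, 4, 7], [5, 8, 9], [6]].
Step i=8: Q has 8 at row 1, column 4; remove that cell from P, ejecting 7. So w(8) = 7. P is now [[1, 3, 4], [5, 8, 9], [6]].
Step i=7: Q has 7 at row 2, column 3; remove 9 from row 2 of P and reverse-bump: 9 enters row 1 and ejects 4. So w(7) = 4. P is now [[1, 3, 9], [5, 8], [6]].
Step i=6: Q has 6 at row 1, column 3; remove that cell from P, ejecting 9. So w(6) = 9. P is now [[1, 3], [5, 8], [6]].
Step i=5: Q has 5 at row 2, column 2; remove 8 from row 2 of P and reverse-bump: 8 enters row 1 and ejects 3. So w(5) = 3. P is now [[1, 8], [5], [6]].
Step i=4: Q has 4 at row 1, column 2; remove that cell from P, ejecting 8. So w(4) = 8. P is now [[1], [5], [6]].
Step i=3: Q has 3 at row 3, column 1; remove 6 from row 3 of P and reverse-bump: 6 enters row 2 and ejects 5; 5 enters row 1 and ejects 1. So w(3) = 1. P is now [[5], [6]].
Step i=2: Q has 2 at row 2, column 1; remove 6 from row 2 of P and reverse-bump: 6 enters row 1 and ejects 5. So w(2) = 5. P is now [[6]].
Step i=1: Q has 1 at row 1, column 1; remove that cell from P, ejecting 6. So w(1) = 6. P is now [].

So w = 6 5 1 8 3 9 4 7 2.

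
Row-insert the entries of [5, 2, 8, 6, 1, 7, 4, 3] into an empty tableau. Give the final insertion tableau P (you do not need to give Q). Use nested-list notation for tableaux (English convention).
After inserting 5: P = [[5]].
After inserting 2: P = [[2], [5]].
After inserting 8: P = [[2, 8], [5]].
After inserting 6: P = [[2, 6], [5, 8]].
After inserting 1: P = [[1, 6], [2, 8], [5]].
After inserting 7: P = [[1, 6, 7], [2, 8], [5]].
After inserting 4: P = [[1, 4, 7], [2, 6], [5, 8]].
After inserting 3: P = [[1, 3, 7], [2, 4], [5, 6], [8]].

So P = [[1, 3, 7], [2, 4], [5, 6], [8]].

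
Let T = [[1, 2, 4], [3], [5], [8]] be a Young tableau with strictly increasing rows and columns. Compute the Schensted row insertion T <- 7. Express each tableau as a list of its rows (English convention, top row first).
[[1, 2, 4, 7], [3], [5], [8]]

7 is larger than every entry of row 1, so it is appended to row 1. The new tableau is [[1, 2, 4, 7], [3], [5], [8]].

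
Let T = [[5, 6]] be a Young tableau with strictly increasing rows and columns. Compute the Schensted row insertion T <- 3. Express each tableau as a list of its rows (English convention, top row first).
[[3, 6], [5]]

In row 1, 3 replaces 5 (the leftmost entry greater than 3); 5 is bumped to row 2. 5 starts a new row 2. The new tableau is [[3, 6], [5]].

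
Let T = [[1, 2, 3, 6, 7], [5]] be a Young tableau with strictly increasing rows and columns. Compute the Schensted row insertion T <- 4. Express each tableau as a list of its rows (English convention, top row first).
In row 1, 4 replaces 6 (the leftmost entry greater than 4); 6 is bumped to row 2. 6 is appended to row 2. The new tableau is [[1, 2, 3, 4, 7], [5, 6]].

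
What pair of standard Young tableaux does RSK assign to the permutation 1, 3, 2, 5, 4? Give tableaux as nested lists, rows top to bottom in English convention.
Insert each entry of the permutation into P by Schensted row insertion, recording in Q the position of each new cell.

Insert 1: appended to row 1. P = [[1]].
Insert 3: appended to row 1. P = [[1, 3]].
Insert 2: 2 bumps 3 from row 1; 3 starts row 2. P = [[1, 2], [3]].
Insert 5: appended to row 1. P = [[1, 2, 5], [3]].
Insert 4: 4 bumps 5 from row 1; 5 appends to row 2. P = [[1, 2, 4], [3, 5]].

So P = [[1, 2, 4], [3, 5]], Q = [[1, 2, 4], [3, 5]].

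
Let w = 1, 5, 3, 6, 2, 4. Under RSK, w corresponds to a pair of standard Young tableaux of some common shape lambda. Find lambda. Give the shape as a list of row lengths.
[3, 2, 1]

Row-insert each entry into an empty tableau.

After inserting 1: P = [[1]].
After inserting 5: P = [[1, 5]].
After inserting 3: P = [[1, 3], [5]].
After inserting 6: P = [[1, 3, 6], [5]].
After inserting 2: P = [[1, 2, 6], [3], [5]].
After inserting 4: P = [[1, 2, 4], [3, 6], [5]].

The final insertion tableau P = [[1, 2, 4], [3, 6], [5]] has shape [3, 2, 1].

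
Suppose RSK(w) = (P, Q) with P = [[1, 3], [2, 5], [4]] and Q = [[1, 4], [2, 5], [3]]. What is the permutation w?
4 2 1 5 3

Reverse the RSK construction: for i from n down to 1, find the cell of Q containing i, remove the entry at that cell from P, and reverse-bump it up through P; the value ejected from row 1 is w(i).

Step i=5: Q has 5 at row 2, column 2; remove 5 from row 2 of P and reverse-bump: 5 enters row 1 and ejects 3. So w(5) = 3. P is now [[1, 5], [2], [4]].
Step i=4: Q has 4 at row 1, column 2; remove that cell from P, ejecting 5. So w(4) = 5. P is now [[1], [2], [4]].
Step i=3: Q has 3 at row 3, column 1; remove 4 from row 3 of P and reverse-bump: 4 enters row 2 and ejects 2; 2 enters row 1 and ejects 1. So w(3) = 1. P is now [[2], [4]].
Step i=2: Q has 2 at row 2, column 1; remove 4 from row 2 of P and reverse-bump: 4 enters row 1 and ejects 2. So w(2) = 2. P is now [[4]].
Step i=1: Q has 1 at row 1, column 1; remove that cell from P, ejecting 4. So w(1) = 4. P is now [].

So w = 4 2 1 5 3.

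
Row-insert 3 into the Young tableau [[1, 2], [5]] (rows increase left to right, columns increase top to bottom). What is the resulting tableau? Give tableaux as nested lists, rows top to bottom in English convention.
[[1, 2, 3], [5]]

3 is larger than every entry of row 1, so it is appended to row 1. The new tableau is [[1, 2, 3], [5]].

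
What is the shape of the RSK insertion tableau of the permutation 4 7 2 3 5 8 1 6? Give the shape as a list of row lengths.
[4, 3, 1]

Row-insert each entry into an empty tableau.

After inserting 4: P = [[4]].
After inserting 7: P = [[4, 7]].
After inserting 2: P = [[2, 7], [4]].
After inserting 3: P = [[2, 3], [4, 7]].
After inserting 5: P = [[2, 3, 5], [4, 7]].
After inserting 8: P = [[2, 3, 5, 8], [4, 7]].
After inserting 1: P = [[1, 3, 5, 8], [2, 7], [4]].
After inserting 6: P = [[1, 3, 5, 6], [2, 7, 8], [4]].

The final insertion tableau P = [[1, 3, 5, 6], [2, 7, 8], [4]] has shape [4, 3, 1].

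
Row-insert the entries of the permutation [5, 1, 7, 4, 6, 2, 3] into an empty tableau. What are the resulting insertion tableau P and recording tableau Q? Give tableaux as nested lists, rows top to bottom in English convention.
Insert each entry of the permutation into P by Schensted row insertion, recording in Q the position of each new cell.

Insert 5: appended to row 1. P = [[5]], Q = [[1]].
Insert 1: 1 bumps 5 from row 1; 5 starts row 2. P = [[1], [5]], Q = [[1], [2]].
Insert 7: appended to row 1. P = [[1, 7], [5]], Q = [[1, 3], [2]].
Insert 4: 4 bumps 7 from row 1; 7 appends to row 2. P = [[1, 4], [5, 7]], Q = [[1, 3], [2, 4]].
Insert 6: appended to row 1. P = [[1, 4, 6], [5, 7]], Q = [[1, 3, 5], [2, 4]].
Insert 2: 2 bumps 4 from row 1; 4 bumps 5 from row 2; 5 starts row 3. P = [[1, 2, 6], [4, 7], [5]], Q = [[1, 3, 5], [2, 4], [6]].
Insert 3: 3 bumps 6 from row 1; 6 bumps 7 from row 2; 7 appends to row 3. P = [[1, 2, 3], [4, 6], [5, 7]], Q = [[1, 3, 5], [2, 4], [6, 7]].

So P = [[1, 2, 3], [4, 6], [5, 7]], Q = [[1, 3, 5], [2, 4], [6, 7]].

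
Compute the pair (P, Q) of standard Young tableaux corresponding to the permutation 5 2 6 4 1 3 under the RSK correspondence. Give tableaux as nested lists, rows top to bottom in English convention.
P = [[1, 3], [2, 4], [5, 6]], Q = [[1, 3], [2, 4], [5, 6]]

Insert each entry of the permutation into P by Schensted row insertion, recording in Q the position of each new cell.

Insert 5: appended to row 1. P = [[5]].
Insert 2: 2 bumps 5 from row 1; 5 starts row 2. P = [[2], [5]].
Insert 6: appended to row 1. P = [[2, 6], [5]].
Insert 4: 4 bumps 6 from row 1; 6 appends to row 2. P = [[2, 4], [5, 6]].
Insert 1: 1 bumps 2 from row 1; 2 bumps 5 from row 2; 5 starts row 3. P = [[1, 4], [2, 6], [5]].
Insert 3: 3 bumps 4 from row 1; 4 bumps 6 from row 2; 6 appends to row 3. P = [[1, 3], [2, 4], [5, 6]].

So P = [[1, 3], [2, 4], [5, 6]], Q = [[1, 3], [2, 4], [5, 6]].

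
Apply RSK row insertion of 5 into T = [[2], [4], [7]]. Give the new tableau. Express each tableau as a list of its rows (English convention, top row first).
[[2, 5], [4], [7]]

5 is larger than every entry of row 1, so it is appended to row 1. The new tableau is [[2, 5], [4], [7]].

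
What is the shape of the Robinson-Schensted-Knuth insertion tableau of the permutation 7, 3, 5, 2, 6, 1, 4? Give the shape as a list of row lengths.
[3, 2, 1, 1]

Row-insert each entry into an empty tableau.

After inserting 7: P = [[7]].
After inserting 3: P = [[3], [7]].
After inserting 5: P = [[3, 5], [7]].
After inserting 2: P = [[2, 5], [3], [7]].
After inserting 6: P = [[2, 5, 6], [3], [7]].
After inserting 1: P = [[1, 5, 6], [2], [3], [7]].
After inserting 4: P = [[1, 4, 6], [2, 5], [3], [7]].

The final insertion tableau P = [[1, 4, 6], [2, 5], [3], [7]] has shape [3, 2, 1, 1].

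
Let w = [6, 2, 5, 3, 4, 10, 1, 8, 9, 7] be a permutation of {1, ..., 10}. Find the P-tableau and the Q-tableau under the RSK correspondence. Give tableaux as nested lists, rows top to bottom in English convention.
Insert each entry of the permutation into P by Schensted row insertion, recording in Q the position of each new cell.

Insert 6: appended to row 1. P = [[6]].
Insert 2: 2 bumps 6 from row 1; 6 starts row 2. P = [[2], [6]].
Insert 5: appended to row 1. P = [[2, 5], [6]].
Insert 3: 3 bumps 5 from row 1; 5 bumps 6 from row 2; 6 starts row 3. P = [[2, 3], [5], [6]].
Insert 4: appended to row 1. P = [[2, 3, 4], [5], [6]].
Insert 10: appended to row 1. P = [[2, 3, 4, 10], [5], [6]].
Insert 1: 1 bumps 2 from row 1; 2 bumps 5 from row 2; 5 bumps 6 from row 3; 6 starts row 4. P = [[1, 3, 4, 10], [2], [5], [6]].
Insert 8: 8 bumps 10 from row 1; 10 appends to row 2. P = [[1, 3, 4, 8], [2, 10], [5], [6]].
Insert 9: appended to row 1. P = [[1, 3, 4, 8, 9], [2, 10], [5], [6]].
Insert 7: 7 bumps 8 from row 1; 8 bumps 10 from row 2; 10 appends to row 3. P = [[1, 3, 4, 7, 9], [2, 8], [5, 10], [6]].

So P = [[1, 3, 4, 7, 9], [2, 8], [5, 10], [6]], Q = [[1, 3, 5, 6, 9], [2, 8], [4, 10], [7]].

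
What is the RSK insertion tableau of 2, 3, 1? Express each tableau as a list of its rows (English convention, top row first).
Insert 2: appended to row 1. P = [[2]].
Insert 3: appended to row 1. P = [[2, 3]].
Insert 1: 1 bumps 2 from row 1; 2 starts row 2. P = [[1, 3], [2]].

So P = [[1, 3], [2]].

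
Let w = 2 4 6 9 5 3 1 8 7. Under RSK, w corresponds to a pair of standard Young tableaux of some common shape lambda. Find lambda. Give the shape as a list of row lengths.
Row-insert each entry into an empty tableau.

After inserting 2: P = [[2]].
After inserting 4: P = [[2, 4]].
After inserting 6: P = [[2, 4, 6]].
After inserting 9: P = [[2, 4, 6, 9]].
After inserting 5: P = [[2, 4, 5, 9], [6]].
After inserting 3: P = [[2, 3, 5, 9], [4], [6]].
After inserting 1: P = [[1, 3, 5, 9], [2], [4], [6]].
After inserting 8: P = [[1, 3, 5, 8], [2, 9], [4], [6]].
After inserting 7: P = [[1, 3, 5, 7], [2, 8], [4, 9], [6]].

The final insertion tableau P = [[1, 3, 5, 7], [2, 8], [4, 9], [6]] has shape [4, 2, 2, 1].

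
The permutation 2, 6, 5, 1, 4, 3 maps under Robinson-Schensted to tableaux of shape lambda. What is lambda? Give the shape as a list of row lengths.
Row-insert each entry into an empty tableau.

After inserting 2: P = [[2]].
After inserting 6: P = [[2, 6]].
After inserting 5: P = [[2, 5], [6]].
After inserting 1: P = [[1, 5], [2], [6]].
After inserting 4: P = [[1, 4], [2, 5], [6]].
After inserting 3: P = [[1, 3], [2, 4], [5], [6]].

The final insertion tableau P = [[1, 3], [2, 4], [5], [6]] has shape [2, 2, 1, 1].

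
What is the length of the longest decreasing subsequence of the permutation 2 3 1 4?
2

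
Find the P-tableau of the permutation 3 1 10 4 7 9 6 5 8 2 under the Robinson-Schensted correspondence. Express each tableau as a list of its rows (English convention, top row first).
Insert 3: appended to row 1. P = [[3]].
Insert 1: 1 bumps 3 from row 1; 3 starts row 2. P = [[1], [3]].
Insert 10: appended to row 1. P = [[1, 10], [3]].
Insert 4: 4 bumps 10 from row 1; 10 appends to row 2. P = [[1, 4], [3, 10]].
Insert 7: appended to row 1. P = [[1, 4, 7], [3, 10]].
Insert 9: appended to row 1. P = [[1, 4, 7, 9], [3, 10]].
Insert 6: 6 bumps 7 from row 1; 7 bumps 10 from row 2; 10 starts row 3. P = [[1, 4, 6, 9], [3, 7], [10]].
Insert 5: 5 bumps 6 from row 1; 6 bumps 7 from row 2; 7 bumps 10 from row 3; 10 starts row 4. P = [[1, 4, 5, 9], [3, 6], [7], [10]].
Insert 8: 8 bumps 9 from row 1; 9 appends to row 2. P = [[1, 4, 5, 8], [3, 6, 9], [7], [10]].
Insert 2: 2 bumps 4 from row 1; 4 bumps 6 from row 2; 6 bumps 7 from row 3; 7 bumps 10 from row 4; 10 starts row 5. P = [[1, 2, 5, 8], [3, 4, 9], [6], [7], [10]].

So P = [[1, 2, 5, 8], [3, 4, 9], [6], [7], [10]].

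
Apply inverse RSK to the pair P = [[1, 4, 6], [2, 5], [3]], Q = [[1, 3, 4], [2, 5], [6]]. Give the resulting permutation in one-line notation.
3 2 5 6 4 1

Reverse the RSK construction: for i from n down to 1, find the cell of Q containing i, remove the entry at that cell from P, and reverse-bump it up through P; the value ejected from row 1 is w(i).

Step i=6: Q has 6 at row 3, column 1; remove 3 from row 3 of P and reverse-bump: 3 enters row 2 and ejects 2; 2 enters row 1 and ejects 1. So w(6) = 1. P is now [[2, 4, 6], [3, 5]].
Step i=5: Q has 5 at row 2, column 2; remove 5 from row 2 of P and reverse-bump: 5 enters row 1 and ejects 4. So w(5) = 4. P is now [[2, 5, 6], [3]].
Step i=4: Q has 4 at row 1, column 3; remove that cell from P, ejecting 6. So w(4) = 6. P is now [[2, 5], [3]].
Step i=3: Q has 3 at row 1, column 2; remove that cell from P, ejecting 5. So w(3) = 5. P is now [[2], [3]].
Step i=2: Q has 2 at row 2, column 1; remove 3 from row 2 of P and reverse-bump: 3 enters row 1 and ejects 2. So w(2) = 2. P is now [[3]].
Step i=1: Q has 1 at row 1, column 1; remove that cell from P, ejecting 3. So w(1) = 3. P is now [].

So w = 3 2 5 6 4 1.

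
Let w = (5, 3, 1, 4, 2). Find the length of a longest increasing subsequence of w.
2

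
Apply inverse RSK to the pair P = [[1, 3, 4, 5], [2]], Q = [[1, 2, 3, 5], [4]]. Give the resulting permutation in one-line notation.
Reverse RSK: for i = n, n-1, ..., 1, locate i in Q, remove the corresponding corner cell from P, and reverse-bump its entry up through P; the value ejected from row 1 is w(i).

So w = 2 3 4 1 5.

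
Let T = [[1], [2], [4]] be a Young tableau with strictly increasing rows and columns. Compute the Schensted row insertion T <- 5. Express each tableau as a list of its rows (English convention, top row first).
5 is larger than every entry of row 1, so it is appended to row 1. The new tableau is [[1, 5], [2], [4]].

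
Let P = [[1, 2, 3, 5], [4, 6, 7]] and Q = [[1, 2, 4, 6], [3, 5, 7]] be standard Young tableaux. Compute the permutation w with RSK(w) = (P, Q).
Reverse the RSK construction: for i from n down to 1, find the cell of Q containing i, remove the entry at that cell from P, and reverse-bump it up through P; the value ejected from row 1 is w(i).

Step i=7: Q has 7 at row 2, column 3; remove 7 from row 2 of P and reverse-bump: 7 enters row 1 and ejects 5. So w(7) = 5. P is now [[1, 2, 3, 7], [4, 6]].
Step i=6: Q has 6 at row 1, column 4; remove that cell from P, ejecting 7. So w(6) = 7. P is now [[1, 2, 3], [4, 6]].
Step i=5: Q has 5 at row 2, column 2; remove 6 from row 2 of P and reverse-bump: 6 enters row 1 and ejects 3. So w(5) = 3. P is now [[1, 2, 6], [4]].
Step i=4: Q has 4 at row 1, column 3; remove that cell from P, ejecting 6. So w(4) = 6. P is now [[1, 2], [4]].
Step i=3: Q has 3 at row 2, column 1; remove 4 from row 2 of P and reverse-bump: 4 enters row 1 and ejects 2. So w(3) = 2. P is now [[1, 4]].
Step i=2: Q has 2 at row 1, column 2; remove that cell from P, ejecting 4. So w(2) = 4. P is now [[1]].
Step i=1: Q has 1 at row 1, column 1; remove that cell from P, ejecting 1. So w(1) = 1. P is now [].

So w = 1 4 2 6 3 7 5.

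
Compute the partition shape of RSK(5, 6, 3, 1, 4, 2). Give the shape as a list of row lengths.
[2, 2, 2]

Row-insert each entry into an empty tableau.

After inserting 5: P = [[5]].
After inserting 6: P = [[5, 6]].
After inserting 3: P = [[3, 6], [5]].
After inserting 1: P = [[1, 6], [3], [5]].
After inserting 4: P = [[1, 4], [3, 6], [5]].
After inserting 2: P = [[1, 2], [3, 4], [5, 6]].

The final insertion tableau P = [[1, 2], [3, 4], [5, 6]] has shape [2, 2, 2].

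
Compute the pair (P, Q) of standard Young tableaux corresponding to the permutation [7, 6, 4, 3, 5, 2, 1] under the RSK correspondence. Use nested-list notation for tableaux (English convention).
P = [[1, 5], [2], [3], [4], [6], [7]], Q = [[1, 5], [2], [3], [4], [6], [7]]

Insert each entry of the permutation into P by Schensted row insertion, recording in Q the position of each new cell.

Insert 7: appended to row 1. P = [[7]].
Insert 6: 6 bumps 7 from row 1; 7 starts row 2. P = [[6], [7]].
Insert 4: 4 bumps 6 from row 1; 6 bumps 7 from row 2; 7 starts row 3. P = [[4], [6], [7]].
Insert 3: 3 bumps 4 from row 1; 4 bumps 6 from row 2; 6 bumps 7 from row 3; 7 starts row 4. P = [[3], [4], [6], [7]].
Insert 5: appended to row 1. P = [[3, 5], [4], [6], [7]].
Insert 2: 2 bumps 3 from row 1; 3 bumps 4 from row 2; 4 bumps 6 from row 3; 6 bumps 7 from row 4; 7 starts row 5. P = [[2, 5], [3], [4], [6], [7]].
Insert 1: 1 bumps 2 from row 1; 2 bumps 3 from row 2; 3 bumps 4 from row 3; 4 bumps 6 from row 4; 6 bumps 7 from row 5; 7 starts row 6. P = [[1, 5], [2], [3], [4], [6], [7]].

So P = [[1, 5], [2], [3], [4], [6], [7]], Q = [[1, 5], [2], [3], [4], [6], [7]].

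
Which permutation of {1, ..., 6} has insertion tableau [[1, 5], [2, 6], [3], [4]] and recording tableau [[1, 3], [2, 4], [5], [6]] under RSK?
Reverse RSK: for i = n, n-1, ..., 1, locate i in Q, remove the corresponding corner cell from P, and reverse-bump its entry up through P; the value ejected from row 1 is w(i).

So w = 4 3 6 5 2 1.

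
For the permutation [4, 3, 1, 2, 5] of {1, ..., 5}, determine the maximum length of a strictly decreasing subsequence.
3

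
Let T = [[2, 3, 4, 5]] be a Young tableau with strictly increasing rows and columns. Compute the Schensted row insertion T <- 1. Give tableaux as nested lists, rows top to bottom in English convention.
[[1, 3, 4, 5], [2]]

In row 1, 1 replaces 2 (the leftmost entry greater than 1); 2 is bumped to row 2. 2 starts a new row 2. The new tableau is [[1, 3, 4, 5], [2]].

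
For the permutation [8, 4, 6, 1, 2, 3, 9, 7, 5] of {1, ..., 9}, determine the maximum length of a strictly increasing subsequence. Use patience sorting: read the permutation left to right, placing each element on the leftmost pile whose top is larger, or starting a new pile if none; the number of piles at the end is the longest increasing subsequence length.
8: new pile. tops = [8]
4: onto pile 1 (replacing 8). tops = [4]
6: new pile. tops = [4, 6]
1: onto pile 1 (replacing 4). tops = [1, 6]
2: onto pile 2 (replacing 6). tops = [1, 2]
3: new pile. tops = [1, 2, 3]
9: new pile. tops = [1, 2, 3, 9]
7: onto pile 4 (replacing 9). tops = [1, 2, 3, 7]
5: onto pile 4 (replacing 7). tops = [1, 2, 3, 5]

4 piles, so the longest increasing subsequence has length 4.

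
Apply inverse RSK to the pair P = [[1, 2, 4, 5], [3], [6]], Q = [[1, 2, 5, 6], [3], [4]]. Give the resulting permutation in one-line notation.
1 6 3 2 4 5

Reverse the RSK construction: for i from n down to 1, find the cell of Q containing i, remove the entry at that cell from P, and reverse-bump it up through P; the value ejected from row 1 is w(i).

Step i=6: Q has 6 at row 1, column 4; remove that cell from P, ejecting 5. So w(6) = 5. P is now [[1, 2, 4], [3], [6]].
Step i=5: Q has 5 at row 1, column 3; remove that cell from P, ejecting 4. So w(5) = 4. P is now [[1, 2], [3], [6]].
Step i=4: Q has 4 at row 3, column 1; remove 6 from row 3 of P and reverse-bump: 6 enters row 2 and ejects 3; 3 enters row 1 and ejects 2. So w(4) = 2. P is now [[1, 3], [6]].
Step i=3: Q has 3 at row 2, column 1; remove 6 from row 2 of P and reverse-bump: 6 enters row 1 and ejects 3. So w(3) = 3. P is now [[1, 6]].
Step i=2: Q has 2 at row 1, column 2; remove that cell from P, ejecting 6. So w(2) = 6. P is now [[1]].
Step i=1: Q has 1 at row 1, column 1; remove that cell from P, ejecting 1. So w(1) = 1. P is now [].

So w = 1 6 3 2 4 5.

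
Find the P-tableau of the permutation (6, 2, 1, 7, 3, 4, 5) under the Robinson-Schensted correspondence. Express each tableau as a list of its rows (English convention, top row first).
Insert 6: appended to row 1. P = [[6]].
Insert 2: 2 bumps 6 from row 1; 6 starts row 2. P = [[2], [6]].
Insert 1: 1 bumps 2 from row 1; 2 bumps 6 from row 2; 6 starts row 3. P = [[1], [2], [6]].
Insert 7: appended to row 1. P = [[1, 7], [2], [6]].
Insert 3: 3 bumps 7 from row 1; 7 appends to row 2. P = [[1, 3], [2, 7], [6]].
Insert 4: appended to row 1. P = [[1, 3, 4], [2, 7], [6]].
Insert 5: appended to row 1. P = [[1, 3, 4, 5], [2, 7], [6]].

So P = [[1, 3, 4, 5], [2, 7], [6]].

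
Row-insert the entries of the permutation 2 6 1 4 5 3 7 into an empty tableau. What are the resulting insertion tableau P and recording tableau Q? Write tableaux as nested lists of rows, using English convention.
P = [[1, 3, 5, 7], [2, 4], [6]], Q = [[1, 2, 5, 7], [3, 4], [6]]

Insert each entry of the permutation into P by Schensted row insertion, recording in Q the position of each new cell.

After inserting 2: P = [[2]].
After inserting 6: P = [[2, 6]].
After inserting 1: P = [[1, 6], [2]].
After inserting 4: P = [[1, 4], [2, 6]].
After inserting 5: P = [[1, 4, 5], [2, 6]].
After inserting 3: P = [[1, 3, 5], [2, 4], [6]].
After inserting 7: P = [[1, 3, 5, 7], [2, 4], [6]].

So P = [[1, 3, 5, 7], [2, 4], [6]], Q = [[1, 2, 5, 7], [3, 4], [6]].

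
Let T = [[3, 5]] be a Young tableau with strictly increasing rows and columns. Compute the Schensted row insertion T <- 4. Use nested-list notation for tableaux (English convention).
In row 1, 4 replaces 5 (the leftmost entry greater than 4); 5 is bumped to row 2. 5 starts a new row 2. The new tableau is [[3, 4], [5]].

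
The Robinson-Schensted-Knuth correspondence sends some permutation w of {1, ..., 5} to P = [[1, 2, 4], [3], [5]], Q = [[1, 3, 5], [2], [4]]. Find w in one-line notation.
5 1 3 2 4

Reverse the RSK construction: for i from n down to 1, find the cell of Q containing i, remove the entry at that cell from P, and reverse-bump it up through P; the value ejected from row 1 is w(i).

Step i=5: Q has 5 at row 1, column 3; remove that cell from P, ejecting 4. So w(5) = 4. P is now [[1, 2], [3], [5]].
Step i=4: Q has 4 at row 3, column 1; remove 5 from row 3 of P and reverse-bump: 5 enters row 2 and ejects 3; 3 enters row 1 and ejects 2. So w(4) = 2. P is now [[1, 3], [5]].
Step i=3: Q has 3 at row 1, column 2; remove that cell from P, ejecting 3. So w(3) = 3. P is now [[1], [5]].
Step i=2: Q has 2 at row 2, column 1; remove 5 from row 2 of P and reverse-bump: 5 enters row 1 and ejects 1. So w(2) = 1. P is now [[5]].
Step i=1: Q has 1 at row 1, column 1; remove that cell from P, ejecting 5. So w(1) = 5. P is now [].

So w = 5 1 3 2 4.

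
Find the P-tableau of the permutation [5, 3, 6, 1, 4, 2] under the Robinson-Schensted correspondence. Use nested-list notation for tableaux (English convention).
P = [[1, 2], [3, 4], [5, 6]]

Insert 5: appended to row 1. P = [[5]].
Insert 3: 3 bumps 5 from row 1; 5 starts row 2. P = [[3], [5]].
Insert 6: appended to row 1. P = [[3, 6], [5]].
Insert 1: 1 bumps 3 from row 1; 3 bumps 5 from row 2; 5 starts row 3. P = [[1, 6], [3], [5]].
Insert 4: 4 bumps 6 from row 1; 6 appends to row 2. P = [[1, 4], [3, 6], [5]].
Insert 2: 2 bumps 4 from row 1; 4 bumps 6 from row 2; 6 appends to row 3. P = [[1, 2], [3, 4], [5, 6]].

So P = [[1, 2], [3, 4], [5, 6]].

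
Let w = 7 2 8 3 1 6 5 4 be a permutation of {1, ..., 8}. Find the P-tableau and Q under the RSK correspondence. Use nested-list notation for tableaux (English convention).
Insert each entry of the permutation into P by Schensted row insertion, recording in Q the position of each new cell.

Insert 7: appended to row 1. P = [[7]].
Insert 2: 2 bumps 7 from row 1; 7 starts row 2. P = [[2], [7]].
Insert 8: appended to row 1. P = [[2, 8], [7]].
Insert 3: 3 bumps 8 from row 1; 8 appends to row 2. P = [[2, 3], [7, 8]].
Insert 1: 1 bumps 2 from row 1; 2 bumps 7 from row 2; 7 starts row 3. P = [[1, 3], [2, 8], [7]].
Insert 6: appended to row 1. P = [[1, 3, 6], [2, 8], [7]].
Insert 5: 5 bumps 6 from row 1; 6 bumps 8 from row 2; 8 appends to row 3. P = [[1, 3, 5], [2, 6], [7, 8]].
Insert 4: 4 bumps 5 from row 1; 5 bumps 6 from row 2; 6 bumps 7 from row 3; 7 starts row 4. P = [[1, 3, 4], [2, 5], [6, 8], [7]].

So P = [[1, 3, 4], [2, 5], [6, 8], [7]], Q = [[1, 3, 6], [2, 4], [5, 7], [8]].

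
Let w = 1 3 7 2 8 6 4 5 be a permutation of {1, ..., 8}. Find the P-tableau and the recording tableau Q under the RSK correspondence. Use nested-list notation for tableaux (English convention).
P = [[1, 2, 4, 5], [3, 6, 8], [7]], Q = [[1, 2, 3, 5], [4, 6, 8], [7]]

Insert each entry of the permutation into P by Schensted row insertion, recording in Q the position of each new cell.

Insert 1: appended to row 1. P = [[1]].
Insert 3: appended to row 1. P = [[1, 3]].
Insert 7: appended to row 1. P = [[1, 3, 7]].
Insert 2: 2 bumps 3 from row 1; 3 starts row 2. P = [[1, 2, 7], [3]].
Insert 8: appended to row 1. P = [[1, 2, 7, 8], [3]].
Insert 6: 6 bumps 7 from row 1; 7 appends to row 2. P = [[1, 2, 6, 8], [3, 7]].
Insert 4: 4 bumps 6 from row 1; 6 bumps 7 from row 2; 7 starts row 3. P = [[1, 2, 4, 8], [3, 6], [7]].
Insert 5: 5 bumps 8 from row 1; 8 appends to row 2. P = [[1, 2, 4, 5], [3, 6, 8], [7]].

So P = [[1, 2, 4, 5], [3, 6, 8], [7]], Q = [[1, 2, 3, 5], [4, 6, 8], [7]].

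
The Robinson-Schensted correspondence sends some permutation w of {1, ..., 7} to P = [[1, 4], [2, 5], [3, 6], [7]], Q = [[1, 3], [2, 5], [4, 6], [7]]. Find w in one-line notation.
Reverse the RSK construction: for i from n down to 1, find the cell of Q containing i, remove the entry at that cell from P, and reverse-bump it up through P; the value ejected from row 1 is w(i).

Step i=7: Q has 7 at row 4, column 1; remove 7 from row 4 of P and reverse-bump: 7 enters row 3 and ejects 6; 6 enters row 2 and ejects 5; 5 enters row 1 and ejects 4. So w(7) = 4. P is now [[1, 5], [2, 6], [3, 7]].
Step i=6: Q has 6 at row 3, column 2; remove 7 from row 3 of P and reverse-bump: 7 enters row 2 and ejects 6; 6 enters row 1 and ejects 5. So w(6) = 5. P is now [[1, 6], [2, 7], [3]].
Step i=5: Q has 5 at row 2, column 2; remove 7 from row 2 of P and reverse-bump: 7 enters row 1 and ejects 6. So w(5) = 6. P is now [[1, 7], [2], [3]].
Step i=4: Q has 4 at row 3, column 1; remove 3 from row 3 of P and reverse-bump: 3 enters row 2 and ejects 2; 2 enters row 1 and ejects 1. So w(4) = 1. P is now [[2, 7], [3]].
Step i=3: Q has 3 at row 1, column 2; remove that cell from P, ejecting 7. So w(3) = 7. P is now [[2], [3]].
Step i=2: Q has 2 at row 2, column 1; remove 3 from row 2 of P and reverse-bump: 3 enters row 1 and ejects 2. So w(2) = 2. P is now [[3]].
Step i=1: Q has 1 at row 1, column 1; remove that cell from P, ejecting 3. So w(1) = 3. P is now [].

So w = 3 2 7 1 6 5 4.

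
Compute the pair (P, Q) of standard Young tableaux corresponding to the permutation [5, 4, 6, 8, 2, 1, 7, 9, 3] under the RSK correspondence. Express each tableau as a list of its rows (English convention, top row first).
Insert each entry of the permutation into P by Schensted row insertion, recording in Q the position of each new cell.

Insert 5: appended to row 1. P = [[5]], Q = [[1]].
Insert 4: 4 bumps 5 from row 1; 5 starts row 2. P = [[4], [5]], Q = [[1], [2]].
Insert 6: appended to row 1. P = [[4, 6], [5]], Q = [[1, 3], [2]].
Insert 8: appended to row 1. P = [[4, 6, 8], [5]], Q = [[1, 3, 4], [2]].
Insert 2: 2 bumps 4 from row 1; 4 bumps 5 from row 2; 5 starts row 3. P = [[2, 6, 8], [4], [5]], Q = [[1, 3, 4], [2], [5]].
Insert 1: 1 bumps 2 from row 1; 2 bumps 4 from row 2; 4 bumps 5 from row 3; 5 starts row 4. P = [[1, 6, 8], [2], [4], [5]], Q = [[1, 3, 4], [2], [5], [6]].
Insert 7: 7 bumps 8 from row 1; 8 appends to row 2. P = [[1, 6, 7], [2, 8], [4], [5]], Q = [[1, 3, 4], [2, 7], [5], [6]].
Insert 9: appended to row 1. P = [[1, 6, 7, 9], [2, 8], [4], [5]], Q = [[1, 3, 4, 8], [2, 7], [5], [6]].
Insert 3: 3 bumps 6 from row 1; 6 bumps 8 from row 2; 8 appends to row 3. P = [[1, 3, 7, 9], [2, 6], [4, 8], [5]], Q = [[1, 3, 4, 8], [2, 7], [5, 9], [6]].

So P = [[1, 3, 7, 9], [2, 6], [4, 8], [5]], Q = [[1, 3, 4, 8], [2, 7], [5, 9], [6]].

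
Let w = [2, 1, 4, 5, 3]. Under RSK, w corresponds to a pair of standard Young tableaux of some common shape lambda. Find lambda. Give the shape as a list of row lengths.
RSK row insertion gives P = [[1, 3, 5], [2, 4]], which has shape [3, 2].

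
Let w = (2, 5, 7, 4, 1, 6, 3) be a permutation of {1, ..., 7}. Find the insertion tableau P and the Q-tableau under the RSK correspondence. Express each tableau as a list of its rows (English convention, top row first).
Insert each entry of the permutation into P by Schensted row insertion, recording in Q the position of each new cell.

Insert 2: appended to row 1. P = [[2]].
Insert 5: appended to row 1. P = [[2, 5]].
Insert 7: appended to row 1. P = [[2, 5, 7]].
Insert 4: 4 bumps 5 from row 1; 5 starts row 2. P = [[2, 4, 7], [5]].
Insert 1: 1 bumps 2 from row 1; 2 bumps 5 from row 2; 5 starts row 3. P = [[1, 4, 7], [2], [5]].
Insert 6: 6 bumps 7 from row 1; 7 appends to row 2. P = [[1, 4, 6], [2, 7], [5]].
Insert 3: 3 bumps 4 from row 1; 4 bumps 7 from row 2; 7 appends to row 3. P = [[1, 3, 6], [2, 4], [5, 7]].

So P = [[1, 3, 6], [2, 4], [5, 7]], Q = [[1, 2, 3], [4, 6], [5, 7]].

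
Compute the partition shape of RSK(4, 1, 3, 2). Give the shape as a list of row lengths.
[2, 1, 1]

Row-insert each entry into an empty tableau.

After inserting 4: P = [[4]].
After inserting 1: P = [[1], [4]].
After inserting 3: P = [[1, 3], [4]].
After inserting 2: P = [[1, 2], [3], [4]].

The final insertion tableau P = [[1, 2], [3], [4]] has shape [2, 1, 1].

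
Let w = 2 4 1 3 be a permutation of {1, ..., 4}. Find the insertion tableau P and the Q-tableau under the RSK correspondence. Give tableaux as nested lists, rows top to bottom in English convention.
P = [[1, 3], [2, 4]], Q = [[1, 2], [3, 4]]

Insert each entry of the permutation into P by Schensted row insertion, recording in Q the position of each new cell.

Insert 2: appended to row 1. P = [[2]], Q = [[1]].
Insert 4: appended to row 1. P = [[2, 4]], Q = [[1, 2]].
Insert 1: 1 bumps 2 from row 1; 2 starts row 2. P = [[1, 4], [2]], Q = [[1, 2], [3]].
Insert 3: 3 bumps 4 from row 1; 4 appends to row 2. P = [[1, 3], [2, 4]], Q = [[1, 2], [3, 4]].

So P = [[1, 3], [2, 4]], Q = [[1, 2], [3, 4]].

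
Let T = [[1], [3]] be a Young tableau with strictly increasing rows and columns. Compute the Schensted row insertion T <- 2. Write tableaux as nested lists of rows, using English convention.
[[1, 2], [3]]

2 is larger than every entry of row 1, so it is appended to row 1. The new tableau is [[1, 2], [3]].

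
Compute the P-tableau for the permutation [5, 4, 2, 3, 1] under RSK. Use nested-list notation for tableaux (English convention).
Insert 5: appended to row 1. P = [[5]].
Insert 4: 4 bumps 5 from row 1; 5 starts row 2. P = [[4], [5]].
Insert 2: 2 bumps 4 from row 1; 4 bumps 5 from row 2; 5 starts row 3. P = [[2], [4], [5]].
Insert 3: appended to row 1. P = [[2, 3], [4], [5]].
Insert 1: 1 bumps 2 from row 1; 2 bumps 4 from row 2; 4 bumps 5 from row 3; 5 starts row 4. P = [[1, 3], [2], [4], [5]].

So P = [[1, 3], [2], [4], [5]].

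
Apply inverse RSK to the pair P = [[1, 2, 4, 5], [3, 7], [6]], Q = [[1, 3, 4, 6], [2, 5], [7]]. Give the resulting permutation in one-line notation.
6 1 3 7 4 5 2

Reverse the RSK construction: for i from n down to 1, find the cell of Q containing i, remove the entry at that cell from P, and reverse-bump it up through P; the value ejected from row 1 is w(i).

Step i=7: Q has 7 at row 3, column 1; remove 6 from row 3 of P and reverse-bump: 6 enters row 2 and ejects 3; 3 enters row 1 and ejects 2. So w(7) = 2. P is now [[1, 3, 4, 5], [6, 7]].
Step i=6: Q has 6 at row 1, column 4; remove that cell from P, ejecting 5. So w(6) = 5. P is now [[1, 3, 4], [6, 7]].
Step i=5: Q has 5 at row 2, column 2; remove 7 from row 2 of P and reverse-bump: 7 enters row 1 and ejects 4. So w(5) = 4. P is now [[1, 3, 7], [6]].
Step i=4: Q has 4 at row 1, column 3; remove that cell from P, ejecting 7. So w(4) = 7. P is now [[1, 3], [6]].
Step i=3: Q has 3 at row 1, column 2; remove that cell from P, ejecting 3. So w(3) = 3. P is now [[1], [6]].
Step i=2: Q has 2 at row 2, column 1; remove 6 from row 2 of P and reverse-bump: 6 enters row 1 and ejects 1. So w(2) = 1. P is now [[6]].
Step i=1: Q has 1 at row 1, column 1; remove that cell from P, ejecting 6. So w(1) = 6. P is now [].

So w = 6 1 3 7 4 5 2.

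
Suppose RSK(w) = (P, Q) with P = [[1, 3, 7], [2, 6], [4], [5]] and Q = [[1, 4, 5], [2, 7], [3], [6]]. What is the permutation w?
Reverse the RSK construction: for i from n down to 1, find the cell of Q containing i, remove the entry at that cell from P, and reverse-bump it up through P; the value ejected from row 1 is w(i).

Step i=7: Q has 7 at row 2, column 2; remove 6 from row 2 of P and reverse-bump: 6 enters row 1 and ejects 3. So w(7) = 3. P is now [[1, 6, 7], [2], [4], [5]].
Step i=6: Q has 6 at row 4, column 1; remove 5 from row 4 of P and reverse-bump: 5 enters row 3 and ejects 4; 4 enters row 2 and ejects 2; 2 enters row 1 and ejects 1. So w(6) = 1. P is now [[2, 6, 7], [4], [5]].
Step i=5: Q has 5 at row 1, column 3; remove that cell from P, ejecting 7. So w(5) = 7. P is now [[2, 6], [4], [5]].
Step i=4: Q has 4 at row 1, column 2; remove that cell from P, ejecting 6. So w(4) = 6. P is now [[2], [4], [5]].
Step i=3: Q has 3 at row 3, column 1; remove 5 from row 3 of P and reverse-bump: 5 enters row 2 and ejects 4; 4 enters row 1 and ejects 2. So w(3) = 2. P is now [[4], [5]].
Step i=2: Q has 2 at row 2, column 1; remove 5 from row 2 of P and reverse-bump: 5 enters row 1 and ejects 4. So w(2) = 4. P is now [[5]].
Step i=1: Q has 1 at row 1, column 1; remove that cell from P, ejecting 5. So w(1) = 5. P is now [].

So w = 5 4 2 6 7 1 3.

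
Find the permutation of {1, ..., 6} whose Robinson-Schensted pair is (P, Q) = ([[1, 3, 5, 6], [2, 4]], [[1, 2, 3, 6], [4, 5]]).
Reverse the RSK construction: for i from n down to 1, find the cell of Q containing i, remove the entry at that cell from P, and reverse-bump it up through P; the value ejected from row 1 is w(i).

Step i=6: Q has 6 at row 1, column 4; remove that cell from P, ejecting 6. So w(6) = 6. P is now [[1, 3, 5], [2, 4]].
Step i=5: Q has 5 at row 2, column 2; remove 4 from row 2 of P and reverse-bump: 4 enters row 1 and ejects 3. So w(5) = 3. P is now [[1, 4, 5], [2]].
Step i=4: Q has 4 at row 2, column 1; remove 2 from row 2 of P and reverse-bump: 2 enters row 1 and ejects 1. So w(4) = 1. P is now [[2, 4, 5]].
Step i=3: Q has 3 at row 1, column 3; remove that cell from P, ejecting 5. So w(3) = 5. P is now [[2, 4]].
Step i=2: Q has 2 at row 1, column 2; remove that cell from P, ejecting 4. So w(2) = 4. P is now [[2]].
Step i=1: Q has 1 at row 1, column 1; remove that cell from P, ejecting 2. So w(1) = 2. P is now [].

So w = 2 4 5 1 3 6.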